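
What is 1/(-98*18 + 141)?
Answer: -1/1623 ≈ -0.00061614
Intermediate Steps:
1/(-98*18 + 141) = 1/(-1764 + 141) = 1/(-1623) = -1/1623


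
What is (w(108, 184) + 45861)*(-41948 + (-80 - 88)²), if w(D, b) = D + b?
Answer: -633403772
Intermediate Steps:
(w(108, 184) + 45861)*(-41948 + (-80 - 88)²) = ((108 + 184) + 45861)*(-41948 + (-80 - 88)²) = (292 + 45861)*(-41948 + (-168)²) = 46153*(-41948 + 28224) = 46153*(-13724) = -633403772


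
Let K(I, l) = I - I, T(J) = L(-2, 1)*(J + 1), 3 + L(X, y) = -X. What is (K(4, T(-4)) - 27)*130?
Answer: -3510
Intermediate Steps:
L(X, y) = -3 - X
T(J) = -1 - J (T(J) = (-3 - 1*(-2))*(J + 1) = (-3 + 2)*(1 + J) = -(1 + J) = -1 - J)
K(I, l) = 0
(K(4, T(-4)) - 27)*130 = (0 - 27)*130 = -27*130 = -3510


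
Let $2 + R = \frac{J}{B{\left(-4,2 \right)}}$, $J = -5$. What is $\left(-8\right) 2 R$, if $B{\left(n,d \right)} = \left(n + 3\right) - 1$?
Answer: $-8$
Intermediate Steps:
$B{\left(n,d \right)} = 2 + n$ ($B{\left(n,d \right)} = \left(3 + n\right) - 1 = 2 + n$)
$R = \frac{1}{2}$ ($R = -2 - \frac{5}{2 - 4} = -2 - \frac{5}{-2} = -2 - - \frac{5}{2} = -2 + \frac{5}{2} = \frac{1}{2} \approx 0.5$)
$\left(-8\right) 2 R = \left(-8\right) 2 \cdot \frac{1}{2} = \left(-16\right) \frac{1}{2} = -8$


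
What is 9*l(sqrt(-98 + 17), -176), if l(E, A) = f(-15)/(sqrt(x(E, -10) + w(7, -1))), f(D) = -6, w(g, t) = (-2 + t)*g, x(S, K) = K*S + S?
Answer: -18*sqrt(3)/sqrt(-7 - 27*I) ≈ -3.6126 - 4.6687*I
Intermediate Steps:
x(S, K) = S + K*S
w(g, t) = g*(-2 + t)
l(E, A) = -6/sqrt(-21 - 9*E) (l(E, A) = -6/sqrt(E*(1 - 10) + 7*(-2 - 1)) = -6/sqrt(E*(-9) + 7*(-3)) = -6/sqrt(-9*E - 21) = -6/sqrt(-21 - 9*E))
9*l(sqrt(-98 + 17), -176) = 9*(-2*sqrt(3)/sqrt(-7 - 3*sqrt(-98 + 17))) = 9*(-2*sqrt(3)/sqrt(-7 - 27*I)) = -18*sqrt(3)/sqrt(-7 - 27*I)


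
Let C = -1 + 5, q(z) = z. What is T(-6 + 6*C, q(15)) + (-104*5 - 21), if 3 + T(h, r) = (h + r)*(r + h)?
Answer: 545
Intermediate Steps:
C = 4
T(h, r) = -3 + (h + r)² (T(h, r) = -3 + (h + r)*(r + h) = -3 + (h + r)*(h + r) = -3 + (h + r)²)
T(-6 + 6*C, q(15)) + (-104*5 - 21) = (-3 + ((-6 + 6*4) + 15)²) + (-104*5 - 21) = (-3 + ((-6 + 24) + 15)²) + (-520 - 21) = (-3 + (18 + 15)²) - 541 = (-3 + 33²) - 541 = (-3 + 1089) - 541 = 1086 - 541 = 545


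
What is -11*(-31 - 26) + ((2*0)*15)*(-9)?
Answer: 627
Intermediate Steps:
-11*(-31 - 26) + ((2*0)*15)*(-9) = -11*(-57) + (0*15)*(-9) = 627 + 0*(-9) = 627 + 0 = 627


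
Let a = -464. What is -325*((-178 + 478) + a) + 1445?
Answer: 54745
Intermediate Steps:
-325*((-178 + 478) + a) + 1445 = -325*((-178 + 478) - 464) + 1445 = -325*(300 - 464) + 1445 = -325*(-164) + 1445 = 53300 + 1445 = 54745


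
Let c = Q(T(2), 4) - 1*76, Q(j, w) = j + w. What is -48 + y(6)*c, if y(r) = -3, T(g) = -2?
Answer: 174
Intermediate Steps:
c = -74 (c = (-2 + 4) - 1*76 = 2 - 76 = -74)
-48 + y(6)*c = -48 - 3*(-74) = -48 + 222 = 174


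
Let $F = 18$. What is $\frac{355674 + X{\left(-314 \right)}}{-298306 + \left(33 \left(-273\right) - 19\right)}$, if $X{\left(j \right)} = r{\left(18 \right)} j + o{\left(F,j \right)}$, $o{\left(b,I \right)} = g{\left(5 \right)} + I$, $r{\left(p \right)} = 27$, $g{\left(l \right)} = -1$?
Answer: $- \frac{346881}{307334} \approx -1.1287$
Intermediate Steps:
$o{\left(b,I \right)} = -1 + I$
$X{\left(j \right)} = -1 + 28 j$ ($X{\left(j \right)} = 27 j + \left(-1 + j\right) = -1 + 28 j$)
$\frac{355674 + X{\left(-314 \right)}}{-298306 + \left(33 \left(-273\right) - 19\right)} = \frac{355674 + \left(-1 + 28 \left(-314\right)\right)}{-298306 + \left(33 \left(-273\right) - 19\right)} = \frac{355674 - 8793}{-298306 - 9028} = \frac{346881}{-307334} = 346881 \left(- \frac{1}{307334}\right) = - \frac{346881}{307334}$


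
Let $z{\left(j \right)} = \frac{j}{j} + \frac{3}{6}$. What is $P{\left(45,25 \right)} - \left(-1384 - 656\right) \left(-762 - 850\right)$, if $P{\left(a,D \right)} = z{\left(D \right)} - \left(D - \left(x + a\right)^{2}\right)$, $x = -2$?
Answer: $- \frac{6573309}{2} \approx -3.2867 \cdot 10^{6}$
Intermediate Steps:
$z{\left(j \right)} = \frac{3}{2}$ ($z{\left(j \right)} = 1 + 3 \cdot \frac{1}{6} = 1 + \frac{1}{2} = \frac{3}{2}$)
$P{\left(a,D \right)} = \frac{3}{2} + \left(-2 + a\right)^{2} - D$ ($P{\left(a,D \right)} = \frac{3}{2} - \left(D - \left(-2 + a\right)^{2}\right) = \frac{3}{2} + \left(-2 + a\right)^{2} - D$)
$P{\left(45,25 \right)} - \left(-1384 - 656\right) \left(-762 - 850\right) = \left(\frac{3}{2} + \left(-2 + 45\right)^{2} - 25\right) - \left(-1384 - 656\right) \left(-762 - 850\right) = \left(\frac{3}{2} + 43^{2} - 25\right) - \left(-2040\right) \left(-1612\right) = \left(\frac{3}{2} + 1849 - 25\right) - 3288480 = \frac{3651}{2} - 3288480 = - \frac{6573309}{2}$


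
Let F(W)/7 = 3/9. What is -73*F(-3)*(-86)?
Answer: 43946/3 ≈ 14649.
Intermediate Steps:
F(W) = 7/3 (F(W) = 7*(3/9) = 7*(3*(⅑)) = 7*(⅓) = 7/3)
-73*F(-3)*(-86) = -73*7/3*(-86) = -511/3*(-86) = 43946/3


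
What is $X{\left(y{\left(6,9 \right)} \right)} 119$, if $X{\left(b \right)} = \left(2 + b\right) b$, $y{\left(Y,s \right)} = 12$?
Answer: $19992$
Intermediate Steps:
$X{\left(b \right)} = b \left(2 + b\right)$
$X{\left(y{\left(6,9 \right)} \right)} 119 = 12 \left(2 + 12\right) 119 = 12 \cdot 14 \cdot 119 = 168 \cdot 119 = 19992$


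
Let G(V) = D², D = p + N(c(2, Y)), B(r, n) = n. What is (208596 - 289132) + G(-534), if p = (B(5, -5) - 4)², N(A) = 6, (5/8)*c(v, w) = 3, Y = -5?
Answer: -72967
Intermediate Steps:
c(v, w) = 24/5 (c(v, w) = (8/5)*3 = 24/5)
p = 81 (p = (-5 - 4)² = (-9)² = 81)
D = 87 (D = 81 + 6 = 87)
G(V) = 7569 (G(V) = 87² = 7569)
(208596 - 289132) + G(-534) = (208596 - 289132) + 7569 = -80536 + 7569 = -72967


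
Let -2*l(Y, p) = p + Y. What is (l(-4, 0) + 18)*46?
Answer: 920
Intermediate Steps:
l(Y, p) = -Y/2 - p/2 (l(Y, p) = -(p + Y)/2 = -(Y + p)/2 = -Y/2 - p/2)
(l(-4, 0) + 18)*46 = ((-1/2*(-4) - 1/2*0) + 18)*46 = ((2 + 0) + 18)*46 = (2 + 18)*46 = 20*46 = 920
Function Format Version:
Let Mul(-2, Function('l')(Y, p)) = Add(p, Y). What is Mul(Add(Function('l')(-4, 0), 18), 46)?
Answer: 920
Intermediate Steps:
Function('l')(Y, p) = Add(Mul(Rational(-1, 2), Y), Mul(Rational(-1, 2), p)) (Function('l')(Y, p) = Mul(Rational(-1, 2), Add(p, Y)) = Mul(Rational(-1, 2), Add(Y, p)) = Add(Mul(Rational(-1, 2), Y), Mul(Rational(-1, 2), p)))
Mul(Add(Function('l')(-4, 0), 18), 46) = Mul(Add(Add(Mul(Rational(-1, 2), -4), Mul(Rational(-1, 2), 0)), 18), 46) = Mul(Add(Add(2, 0), 18), 46) = Mul(Add(2, 18), 46) = Mul(20, 46) = 920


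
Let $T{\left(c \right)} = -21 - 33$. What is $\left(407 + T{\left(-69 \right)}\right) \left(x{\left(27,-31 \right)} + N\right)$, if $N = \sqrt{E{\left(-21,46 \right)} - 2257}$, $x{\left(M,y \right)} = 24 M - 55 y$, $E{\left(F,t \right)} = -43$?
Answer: $830609 + 3530 i \sqrt{23} \approx 8.3061 \cdot 10^{5} + 16929.0 i$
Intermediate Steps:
$T{\left(c \right)} = -54$ ($T{\left(c \right)} = -21 - 33 = -54$)
$x{\left(M,y \right)} = - 55 y + 24 M$
$N = 10 i \sqrt{23}$ ($N = \sqrt{-43 - 2257} = \sqrt{-2300} = 10 i \sqrt{23} \approx 47.958 i$)
$\left(407 + T{\left(-69 \right)}\right) \left(x{\left(27,-31 \right)} + N\right) = \left(407 - 54\right) \left(\left(\left(-55\right) \left(-31\right) + 24 \cdot 27\right) + 10 i \sqrt{23}\right) = 353 \left(\left(1705 + 648\right) + 10 i \sqrt{23}\right) = 353 \left(2353 + 10 i \sqrt{23}\right) = 830609 + 3530 i \sqrt{23}$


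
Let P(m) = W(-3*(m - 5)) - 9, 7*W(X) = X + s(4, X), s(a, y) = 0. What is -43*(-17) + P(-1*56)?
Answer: 5237/7 ≈ 748.14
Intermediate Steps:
W(X) = X/7 (W(X) = (X + 0)/7 = X/7)
P(m) = -48/7 - 3*m/7 (P(m) = (-3*(m - 5))/7 - 9 = (-3*(-5 + m))/7 - 9 = (15 - 3*m)/7 - 9 = (15/7 - 3*m/7) - 9 = -48/7 - 3*m/7)
-43*(-17) + P(-1*56) = -43*(-17) + (-48/7 - (-3)*56/7) = 731 + (-48/7 - 3/7*(-56)) = 731 + (-48/7 + 24) = 731 + 120/7 = 5237/7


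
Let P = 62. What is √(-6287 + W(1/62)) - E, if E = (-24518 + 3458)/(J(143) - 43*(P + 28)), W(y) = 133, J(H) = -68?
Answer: -10530/1969 + I*√6154 ≈ -5.3479 + 78.447*I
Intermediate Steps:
E = 10530/1969 (E = (-24518 + 3458)/(-68 - 43*(62 + 28)) = -21060/(-68 - 43*90) = -21060/(-68 - 3870) = -21060/(-3938) = -21060*(-1/3938) = 10530/1969 ≈ 5.3479)
√(-6287 + W(1/62)) - E = √(-6287 + 133) - 1*10530/1969 = √(-6154) - 10530/1969 = I*√6154 - 10530/1969 = -10530/1969 + I*√6154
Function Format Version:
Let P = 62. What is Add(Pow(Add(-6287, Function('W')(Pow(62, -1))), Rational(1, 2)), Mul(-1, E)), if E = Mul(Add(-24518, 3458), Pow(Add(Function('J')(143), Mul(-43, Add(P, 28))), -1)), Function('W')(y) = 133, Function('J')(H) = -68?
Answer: Add(Rational(-10530, 1969), Mul(I, Pow(6154, Rational(1, 2)))) ≈ Add(-5.3479, Mul(78.447, I))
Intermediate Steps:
E = Rational(10530, 1969) (E = Mul(Add(-24518, 3458), Pow(Add(-68, Mul(-43, Add(62, 28))), -1)) = Mul(-21060, Pow(Add(-68, Mul(-43, 90)), -1)) = Mul(-21060, Pow(Add(-68, -3870), -1)) = Mul(-21060, Pow(-3938, -1)) = Mul(-21060, Rational(-1, 3938)) = Rational(10530, 1969) ≈ 5.3479)
Add(Pow(Add(-6287, Function('W')(Pow(62, -1))), Rational(1, 2)), Mul(-1, E)) = Add(Pow(Add(-6287, 133), Rational(1, 2)), Mul(-1, Rational(10530, 1969))) = Add(Pow(-6154, Rational(1, 2)), Rational(-10530, 1969)) = Add(Mul(I, Pow(6154, Rational(1, 2))), Rational(-10530, 1969)) = Add(Rational(-10530, 1969), Mul(I, Pow(6154, Rational(1, 2))))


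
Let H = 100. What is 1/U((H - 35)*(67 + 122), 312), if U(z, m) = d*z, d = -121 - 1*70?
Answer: -1/2346435 ≈ -4.2618e-7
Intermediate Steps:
d = -191 (d = -121 - 70 = -191)
U(z, m) = -191*z
1/U((H - 35)*(67 + 122), 312) = 1/(-191*(100 - 35)*(67 + 122)) = 1/(-12415*189) = 1/(-191*12285) = 1/(-2346435) = -1/2346435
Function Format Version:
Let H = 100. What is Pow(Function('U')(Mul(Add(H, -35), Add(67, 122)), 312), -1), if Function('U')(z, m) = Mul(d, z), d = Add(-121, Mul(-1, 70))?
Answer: Rational(-1, 2346435) ≈ -4.2618e-7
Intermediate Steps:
d = -191 (d = Add(-121, -70) = -191)
Function('U')(z, m) = Mul(-191, z)
Pow(Function('U')(Mul(Add(H, -35), Add(67, 122)), 312), -1) = Pow(Mul(-191, Mul(Add(100, -35), Add(67, 122))), -1) = Pow(Mul(-191, Mul(65, 189)), -1) = Pow(Mul(-191, 12285), -1) = Pow(-2346435, -1) = Rational(-1, 2346435)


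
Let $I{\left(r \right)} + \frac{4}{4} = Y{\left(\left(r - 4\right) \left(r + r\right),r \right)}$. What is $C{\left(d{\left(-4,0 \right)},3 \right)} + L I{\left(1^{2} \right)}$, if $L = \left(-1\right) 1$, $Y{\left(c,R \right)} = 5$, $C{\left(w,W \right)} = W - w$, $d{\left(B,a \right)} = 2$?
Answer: $-3$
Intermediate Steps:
$I{\left(r \right)} = 4$ ($I{\left(r \right)} = -1 + 5 = 4$)
$L = -1$
$C{\left(d{\left(-4,0 \right)},3 \right)} + L I{\left(1^{2} \right)} = \left(3 - 2\right) - 4 = 1 - 4 = -3$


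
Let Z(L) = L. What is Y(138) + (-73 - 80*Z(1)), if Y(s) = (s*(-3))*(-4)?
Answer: 1503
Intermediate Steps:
Y(s) = 12*s (Y(s) = -3*s*(-4) = 12*s)
Y(138) + (-73 - 80*Z(1)) = 12*138 + (-73 - 80*1) = 1656 + (-73 - 80) = 1656 - 153 = 1503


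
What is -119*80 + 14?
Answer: -9506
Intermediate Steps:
-119*80 + 14 = -9520 + 14 = -9506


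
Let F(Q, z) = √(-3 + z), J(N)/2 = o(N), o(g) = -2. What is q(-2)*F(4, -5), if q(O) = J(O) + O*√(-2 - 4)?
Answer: 8*√3 - 8*I*√2 ≈ 13.856 - 11.314*I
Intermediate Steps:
J(N) = -4 (J(N) = 2*(-2) = -4)
q(O) = -4 + I*O*√6 (q(O) = -4 + O*√(-2 - 4) = -4 + O*√(-6) = -4 + O*(I*√6) = -4 + I*O*√6)
q(-2)*F(4, -5) = (-4 + I*(-2)*√6)*√(-3 - 5) = (-4 - 2*I*√6)*√(-8) = (-4 - 2*I*√6)*(2*I*√2) = 2*I*√2*(-4 - 2*I*√6)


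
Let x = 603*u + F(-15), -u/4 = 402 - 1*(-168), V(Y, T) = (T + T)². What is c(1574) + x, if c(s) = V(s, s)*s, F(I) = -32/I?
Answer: 233952210872/15 ≈ 1.5597e+10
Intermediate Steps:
V(Y, T) = 4*T² (V(Y, T) = (2*T)² = 4*T²)
c(s) = 4*s³ (c(s) = (4*s²)*s = 4*s³)
u = -2280 (u = -4*(402 - 1*(-168)) = -4*(402 + 168) = -4*570 = -2280)
x = -20622568/15 (x = 603*(-2280) - 32/(-15) = -1374840 - 32*(-1/15) = -1374840 + 32/15 = -20622568/15 ≈ -1.3748e+6)
c(1574) + x = 4*1574³ - 20622568/15 = 4*3899547224 - 20622568/15 = 15598188896 - 20622568/15 = 233952210872/15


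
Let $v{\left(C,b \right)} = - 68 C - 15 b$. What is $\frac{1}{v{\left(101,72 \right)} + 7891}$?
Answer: $- \frac{1}{57} \approx -0.017544$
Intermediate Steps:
$\frac{1}{v{\left(101,72 \right)} + 7891} = \frac{1}{\left(\left(-68\right) 101 - 1080\right) + 7891} = \frac{1}{\left(-6868 - 1080\right) + 7891} = \frac{1}{-7948 + 7891} = \frac{1}{-57} = - \frac{1}{57}$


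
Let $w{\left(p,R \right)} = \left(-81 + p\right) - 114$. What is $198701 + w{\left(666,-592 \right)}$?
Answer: $199172$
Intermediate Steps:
$w{\left(p,R \right)} = -195 + p$
$198701 + w{\left(666,-592 \right)} = 198701 + \left(-195 + 666\right) = 198701 + 471 = 199172$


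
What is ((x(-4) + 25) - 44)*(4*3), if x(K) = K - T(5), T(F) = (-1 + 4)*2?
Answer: -348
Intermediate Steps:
T(F) = 6 (T(F) = 3*2 = 6)
x(K) = -6 + K (x(K) = K - 1*6 = K - 6 = -6 + K)
((x(-4) + 25) - 44)*(4*3) = (((-6 - 4) + 25) - 44)*(4*3) = ((-10 + 25) - 44)*12 = (15 - 44)*12 = -29*12 = -348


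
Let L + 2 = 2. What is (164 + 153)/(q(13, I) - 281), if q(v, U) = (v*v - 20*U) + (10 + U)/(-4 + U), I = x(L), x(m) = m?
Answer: -634/229 ≈ -2.7686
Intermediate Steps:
L = 0 (L = -2 + 2 = 0)
I = 0
q(v, U) = v**2 - 20*U + (10 + U)/(-4 + U) (q(v, U) = (v**2 - 20*U) + (10 + U)/(-4 + U) = v**2 - 20*U + (10 + U)/(-4 + U))
(164 + 153)/(q(13, I) - 281) = (164 + 153)/((10 - 20*0**2 - 4*13**2 + 81*0 + 0*13**2)/(-4 + 0) - 281) = 317/((10 - 20*0 - 4*169 + 0 + 0*169)/(-4) - 281) = 317/(-(10 + 0 - 676 + 0 + 0)/4 - 281) = 317/(-1/4*(-666) - 281) = 317/(333/2 - 281) = 317/(-229/2) = 317*(-2/229) = -634/229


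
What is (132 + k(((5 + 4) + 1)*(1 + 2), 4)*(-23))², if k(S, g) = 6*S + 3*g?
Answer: 18352656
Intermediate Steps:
k(S, g) = 3*g + 6*S
(132 + k(((5 + 4) + 1)*(1 + 2), 4)*(-23))² = (132 + (3*4 + 6*(((5 + 4) + 1)*(1 + 2)))*(-23))² = (132 + (12 + 6*((9 + 1)*3))*(-23))² = (132 + (12 + 6*(10*3))*(-23))² = (132 + (12 + 6*30)*(-23))² = (132 + (12 + 180)*(-23))² = (132 + 192*(-23))² = (132 - 4416)² = (-4284)² = 18352656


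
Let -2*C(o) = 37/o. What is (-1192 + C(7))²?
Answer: 279725625/196 ≈ 1.4272e+6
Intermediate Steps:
C(o) = -37/(2*o)
(-1192 + C(7))² = (-1192 - 37/2/7)² = (-1192 - 37/2*⅐)² = (-1192 - 37/14)² = (-16725/14)² = 279725625/196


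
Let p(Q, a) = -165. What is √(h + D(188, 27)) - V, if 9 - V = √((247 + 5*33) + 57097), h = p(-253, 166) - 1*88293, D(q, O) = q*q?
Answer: -9 + √57509 + I*√53114 ≈ 230.81 + 230.46*I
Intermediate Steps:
D(q, O) = q²
h = -88458 (h = -165 - 1*88293 = -165 - 88293 = -88458)
V = 9 - √57509 (V = 9 - √((247 + 5*33) + 57097) = 9 - √((247 + 165) + 57097) = 9 - √(412 + 57097) = 9 - √57509 ≈ -230.81)
√(h + D(188, 27)) - V = √(-88458 + 188²) - (9 - √57509) = √(-88458 + 35344) + (-9 + √57509) = √(-53114) + (-9 + √57509) = I*√53114 + (-9 + √57509) = -9 + √57509 + I*√53114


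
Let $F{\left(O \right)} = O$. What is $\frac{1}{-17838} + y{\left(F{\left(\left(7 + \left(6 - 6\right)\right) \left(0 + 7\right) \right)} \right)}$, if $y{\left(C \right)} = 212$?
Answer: $\frac{3781655}{17838} \approx 212.0$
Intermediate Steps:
$\frac{1}{-17838} + y{\left(F{\left(\left(7 + \left(6 - 6\right)\right) \left(0 + 7\right) \right)} \right)} = \frac{1}{-17838} + 212 = - \frac{1}{17838} + 212 = \frac{3781655}{17838}$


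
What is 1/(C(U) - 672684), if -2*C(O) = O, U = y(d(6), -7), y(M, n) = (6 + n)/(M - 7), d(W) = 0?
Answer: -14/9417577 ≈ -1.4866e-6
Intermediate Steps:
y(M, n) = (6 + n)/(-7 + M)
U = 1/7 (U = (6 - 7)/(-7 + 0) = -1/(-7) = -1/7*(-1) = 1/7 ≈ 0.14286)
C(O) = -O/2
1/(C(U) - 672684) = 1/(-1/2*1/7 - 672684) = 1/(-1/14 - 672684) = 1/(-9417577/14) = -14/9417577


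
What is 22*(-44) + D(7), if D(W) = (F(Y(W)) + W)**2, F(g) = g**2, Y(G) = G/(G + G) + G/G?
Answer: -14119/16 ≈ -882.44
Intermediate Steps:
Y(G) = 3/2 (Y(G) = G/((2*G)) + 1 = G*(1/(2*G)) + 1 = 1/2 + 1 = 3/2)
D(W) = (9/4 + W)**2 (D(W) = ((3/2)**2 + W)**2 = (9/4 + W)**2)
22*(-44) + D(7) = 22*(-44) + (9 + 4*7)**2/16 = -968 + (9 + 28)**2/16 = -968 + (1/16)*37**2 = -968 + (1/16)*1369 = -968 + 1369/16 = -14119/16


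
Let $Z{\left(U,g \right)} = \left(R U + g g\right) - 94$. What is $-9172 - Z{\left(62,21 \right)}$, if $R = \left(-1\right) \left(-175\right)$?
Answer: $-20369$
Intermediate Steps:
$R = 175$
$Z{\left(U,g \right)} = -94 + g^{2} + 175 U$ ($Z{\left(U,g \right)} = \left(175 U + g g\right) - 94 = \left(175 U + g^{2}\right) - 94 = \left(g^{2} + 175 U\right) - 94 = -94 + g^{2} + 175 U$)
$-9172 - Z{\left(62,21 \right)} = -9172 - \left(-94 + 21^{2} + 175 \cdot 62\right) = -9172 - \left(-94 + 441 + 10850\right) = -9172 - 11197 = -20369$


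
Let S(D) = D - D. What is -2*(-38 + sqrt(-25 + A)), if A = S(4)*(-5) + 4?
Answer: 76 - 2*I*sqrt(21) ≈ 76.0 - 9.1651*I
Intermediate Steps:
S(D) = 0
A = 4 (A = 0*(-5) + 4 = 0 + 4 = 4)
-2*(-38 + sqrt(-25 + A)) = -2*(-38 + sqrt(-25 + 4)) = -2*(-38 + sqrt(-21)) = -2*(-38 + I*sqrt(21)) = 76 - 2*I*sqrt(21)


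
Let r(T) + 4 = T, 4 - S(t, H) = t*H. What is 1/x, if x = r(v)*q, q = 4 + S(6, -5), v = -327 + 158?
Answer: -1/6574 ≈ -0.00015211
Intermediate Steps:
v = -169
S(t, H) = 4 - H*t (S(t, H) = 4 - t*H = 4 - H*t)
r(T) = -4 + T
q = 38 (q = 4 + (4 - 1*(-5)*6) = 4 + (4 + 30) = 4 + 34 = 38)
x = -6574 (x = (-4 - 169)*38 = -173*38 = -6574)
1/x = 1/(-6574) = -1/6574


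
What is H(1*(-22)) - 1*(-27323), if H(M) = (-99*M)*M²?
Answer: 1081475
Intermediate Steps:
H(M) = -99*M³
H(1*(-22)) - 1*(-27323) = -99*(1*(-22))³ - 1*(-27323) = -99*(-22)³ + 27323 = -99*(-10648) + 27323 = 1054152 + 27323 = 1081475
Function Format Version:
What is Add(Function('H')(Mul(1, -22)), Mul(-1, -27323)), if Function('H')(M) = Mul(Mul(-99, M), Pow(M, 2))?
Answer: 1081475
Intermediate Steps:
Function('H')(M) = Mul(-99, Pow(M, 3))
Add(Function('H')(Mul(1, -22)), Mul(-1, -27323)) = Add(Mul(-99, Pow(Mul(1, -22), 3)), Mul(-1, -27323)) = Add(Mul(-99, Pow(-22, 3)), 27323) = Add(Mul(-99, -10648), 27323) = Add(1054152, 27323) = 1081475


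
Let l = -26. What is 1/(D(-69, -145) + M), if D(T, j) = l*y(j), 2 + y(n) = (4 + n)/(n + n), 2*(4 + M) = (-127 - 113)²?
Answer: 145/4181127 ≈ 3.4680e-5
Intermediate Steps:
M = 28796 (M = -4 + (-127 - 113)²/2 = -4 + (½)*(-240)² = -4 + (½)*57600 = -4 + 28800 = 28796)
y(n) = -2 + (4 + n)/(2*n) (y(n) = -2 + (4 + n)/(n + n) = -2 + (4 + n)/((2*n)) = -2 + (4 + n)*(1/(2*n)) = -2 + (4 + n)/(2*n))
D(T, j) = 39 - 52/j (D(T, j) = -26*(-3/2 + 2/j) = 39 - 52/j)
1/(D(-69, -145) + M) = 1/((39 - 52/(-145)) + 28796) = 1/((39 - 52*(-1/145)) + 28796) = 1/((39 + 52/145) + 28796) = 1/(5707/145 + 28796) = 1/(4181127/145) = 145/4181127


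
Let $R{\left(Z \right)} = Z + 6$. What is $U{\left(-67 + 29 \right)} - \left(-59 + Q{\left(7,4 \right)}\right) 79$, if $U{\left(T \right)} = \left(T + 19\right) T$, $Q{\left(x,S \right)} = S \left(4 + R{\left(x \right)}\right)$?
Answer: $11$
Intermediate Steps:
$R{\left(Z \right)} = 6 + Z$
$Q{\left(x,S \right)} = S \left(10 + x\right)$ ($Q{\left(x,S \right)} = S \left(4 + \left(6 + x\right)\right) = S \left(10 + x\right)$)
$U{\left(T \right)} = T \left(19 + T\right)$ ($U{\left(T \right)} = \left(19 + T\right) T = T \left(19 + T\right)$)
$U{\left(-67 + 29 \right)} - \left(-59 + Q{\left(7,4 \right)}\right) 79 = \left(-67 + 29\right) \left(19 + \left(-67 + 29\right)\right) - \left(-59 + 4 \left(10 + 7\right)\right) 79 = - 38 \left(19 - 38\right) - \left(-59 + 4 \cdot 17\right) 79 = \left(-38\right) \left(-19\right) - \left(-59 + 68\right) 79 = 722 - 9 \cdot 79 = 722 - 711 = 11$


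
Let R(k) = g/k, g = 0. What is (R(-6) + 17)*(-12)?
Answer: -204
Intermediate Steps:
R(k) = 0 (R(k) = 0/k = 0)
(R(-6) + 17)*(-12) = (0 + 17)*(-12) = 17*(-12) = -204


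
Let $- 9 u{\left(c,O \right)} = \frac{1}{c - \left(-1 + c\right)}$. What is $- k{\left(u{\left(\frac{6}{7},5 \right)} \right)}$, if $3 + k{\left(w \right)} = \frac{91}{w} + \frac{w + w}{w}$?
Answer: $820$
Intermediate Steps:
$u{\left(c,O \right)} = - \frac{1}{9}$ ($u{\left(c,O \right)} = - \frac{1}{9 \left(c - \left(-1 + c\right)\right)} = - \frac{1}{9 \cdot 1} = \left(- \frac{1}{9}\right) 1 = - \frac{1}{9}$)
$k{\left(w \right)} = -1 + \frac{91}{w}$ ($k{\left(w \right)} = -3 + \left(\frac{91}{w} + \frac{w + w}{w}\right) = -3 + \left(\frac{91}{w} + \frac{2 w}{w}\right) = -3 + \left(\frac{91}{w} + 2\right) = -3 + \left(2 + \frac{91}{w}\right) = -1 + \frac{91}{w}$)
$- k{\left(u{\left(\frac{6}{7},5 \right)} \right)} = - \frac{91 - - \frac{1}{9}}{- \frac{1}{9}} = - \left(-9\right) \left(91 + \frac{1}{9}\right) = - \frac{\left(-9\right) 820}{9} = \left(-1\right) \left(-820\right) = 820$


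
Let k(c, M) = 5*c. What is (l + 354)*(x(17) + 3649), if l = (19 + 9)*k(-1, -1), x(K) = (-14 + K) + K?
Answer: 785166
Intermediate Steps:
x(K) = -14 + 2*K
l = -140 (l = (19 + 9)*(5*(-1)) = 28*(-5) = -140)
(l + 354)*(x(17) + 3649) = (-140 + 354)*((-14 + 2*17) + 3649) = 214*((-14 + 34) + 3649) = 214*(20 + 3649) = 214*3669 = 785166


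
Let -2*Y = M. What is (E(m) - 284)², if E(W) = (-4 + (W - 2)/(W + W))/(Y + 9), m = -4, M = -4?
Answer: 156475081/1936 ≈ 80824.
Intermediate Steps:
Y = 2 (Y = -½*(-4) = 2)
E(W) = -4/11 + (-2 + W)/(22*W) (E(W) = (-4 + (W - 2)/(W + W))/(2 + 9) = (-4 + (-2 + W)/((2*W)))/11 = (-4 + (-2 + W)*(1/(2*W)))*(1/11) = (-4 + (-2 + W)/(2*W))*(1/11) = -4/11 + (-2 + W)/(22*W))
(E(m) - 284)² = ((1/22)*(-2 - 7*(-4))/(-4) - 284)² = ((1/22)*(-¼)*(-2 + 28) - 284)² = ((1/22)*(-¼)*26 - 284)² = (-13/44 - 284)² = (-12509/44)² = 156475081/1936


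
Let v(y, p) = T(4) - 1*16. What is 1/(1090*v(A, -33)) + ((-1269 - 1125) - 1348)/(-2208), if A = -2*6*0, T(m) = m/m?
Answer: 5098291/3008400 ≈ 1.6947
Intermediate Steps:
T(m) = 1
A = 0 (A = -12*0 = 0)
v(y, p) = -15 (v(y, p) = 1 - 1*16 = 1 - 16 = -15)
1/(1090*v(A, -33)) + ((-1269 - 1125) - 1348)/(-2208) = 1/(1090*(-15)) + ((-1269 - 1125) - 1348)/(-2208) = (1/1090)*(-1/15) + (-2394 - 1348)*(-1/2208) = -1/16350 - 3742*(-1/2208) = -1/16350 + 1871/1104 = 5098291/3008400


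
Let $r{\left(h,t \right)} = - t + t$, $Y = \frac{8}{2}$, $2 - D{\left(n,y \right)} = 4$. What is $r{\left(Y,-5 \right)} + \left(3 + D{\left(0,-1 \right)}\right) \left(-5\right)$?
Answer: $-5$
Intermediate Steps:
$D{\left(n,y \right)} = -2$ ($D{\left(n,y \right)} = 2 - 4 = -2$)
$Y = 4$ ($Y = 8 \cdot \frac{1}{2} = 4$)
$r{\left(h,t \right)} = 0$
$r{\left(Y,-5 \right)} + \left(3 + D{\left(0,-1 \right)}\right) \left(-5\right) = 0 + \left(3 - 2\right) \left(-5\right) = 0 + 1 \left(-5\right) = 0 - 5 = -5$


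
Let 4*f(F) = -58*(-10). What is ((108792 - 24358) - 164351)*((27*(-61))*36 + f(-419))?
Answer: 4726850799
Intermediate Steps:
f(F) = 145 (f(F) = (-58*(-10))/4 = (¼)*580 = 145)
((108792 - 24358) - 164351)*((27*(-61))*36 + f(-419)) = ((108792 - 24358) - 164351)*((27*(-61))*36 + 145) = (84434 - 164351)*(-1647*36 + 145) = -79917*(-59292 + 145) = -79917*(-59147) = 4726850799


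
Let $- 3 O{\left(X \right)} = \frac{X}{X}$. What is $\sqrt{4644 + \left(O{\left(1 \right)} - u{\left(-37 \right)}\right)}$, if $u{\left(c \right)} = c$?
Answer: $\frac{\sqrt{42126}}{3} \approx 68.415$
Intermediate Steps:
$O{\left(X \right)} = - \frac{1}{3}$ ($O{\left(X \right)} = - \frac{X \frac{1}{X}}{3} = \left(- \frac{1}{3}\right) 1 = - \frac{1}{3}$)
$\sqrt{4644 + \left(O{\left(1 \right)} - u{\left(-37 \right)}\right)} = \sqrt{4644 - - \frac{110}{3}} = \sqrt{4644 + \left(- \frac{1}{3} + 37\right)} = \sqrt{4644 + \frac{110}{3}} = \sqrt{\frac{14042}{3}} = \frac{\sqrt{42126}}{3}$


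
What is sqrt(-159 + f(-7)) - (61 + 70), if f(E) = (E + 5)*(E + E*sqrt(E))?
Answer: -131 + sqrt(-145 + 14*I*sqrt(7)) ≈ -129.47 + 12.138*I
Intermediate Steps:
f(E) = (5 + E)*(E + E**(3/2))
sqrt(-159 + f(-7)) - (61 + 70) = sqrt(-159 + ((-7)**2 + (-7)**(5/2) + 5*(-7) + 5*(-7)**(3/2))) - (61 + 70) = sqrt(-159 + (49 + 49*I*sqrt(7) - 35 + 5*(-7*I*sqrt(7)))) - 1*131 = sqrt(-159 + (49 + 49*I*sqrt(7) - 35 - 35*I*sqrt(7))) - 131 = sqrt(-159 + (14 + 14*I*sqrt(7))) - 131 = sqrt(-145 + 14*I*sqrt(7)) - 131 = -131 + sqrt(-145 + 14*I*sqrt(7))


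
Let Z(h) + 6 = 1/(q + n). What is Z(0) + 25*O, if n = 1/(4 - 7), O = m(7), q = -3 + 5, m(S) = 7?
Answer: 848/5 ≈ 169.60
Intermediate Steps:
q = 2
O = 7
n = -⅓ (n = 1/(-3) = -⅓ ≈ -0.33333)
Z(h) = -27/5 (Z(h) = -6 + 1/(2 - ⅓) = -6 + 1/(5/3) = -6 + ⅗ = -27/5)
Z(0) + 25*O = -27/5 + 25*7 = -27/5 + 175 = 848/5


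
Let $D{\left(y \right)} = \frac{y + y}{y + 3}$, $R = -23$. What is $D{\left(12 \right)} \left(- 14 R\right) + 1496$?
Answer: $\frac{10056}{5} \approx 2011.2$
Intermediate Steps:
$D{\left(y \right)} = \frac{2 y}{3 + y}$
$D{\left(12 \right)} \left(- 14 R\right) + 1496 = 2 \cdot 12 \frac{1}{3 + 12} \left(\left(-14\right) \left(-23\right)\right) + 1496 = 2 \cdot 12 \cdot \frac{1}{15} \cdot 322 + 1496 = \frac{8}{5} \cdot 322 + 1496 = \frac{2576}{5} + 1496 = \frac{10056}{5}$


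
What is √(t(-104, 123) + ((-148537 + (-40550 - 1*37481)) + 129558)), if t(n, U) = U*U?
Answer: I*√81881 ≈ 286.15*I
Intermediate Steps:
t(n, U) = U²
√(t(-104, 123) + ((-148537 + (-40550 - 1*37481)) + 129558)) = √(123² + ((-148537 + (-40550 - 1*37481)) + 129558)) = √(15129 + ((-148537 + (-40550 - 37481)) + 129558)) = √(15129 + ((-148537 - 78031) + 129558)) = √(15129 + (-226568 + 129558)) = √(15129 - 97010) = √(-81881) = I*√81881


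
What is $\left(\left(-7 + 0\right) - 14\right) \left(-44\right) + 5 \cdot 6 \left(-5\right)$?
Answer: $774$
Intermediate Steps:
$\left(\left(-7 + 0\right) - 14\right) \left(-44\right) + 5 \cdot 6 \left(-5\right) = \left(-7 - 14\right) \left(-44\right) + 30 \left(-5\right) = \left(-21\right) \left(-44\right) - 150 = 924 - 150 = 774$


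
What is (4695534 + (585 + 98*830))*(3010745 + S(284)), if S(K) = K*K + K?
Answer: 14770398328415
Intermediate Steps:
S(K) = K + K² (S(K) = K² + K = K + K²)
(4695534 + (585 + 98*830))*(3010745 + S(284)) = (4695534 + (585 + 98*830))*(3010745 + 284*(1 + 284)) = (4695534 + (585 + 81340))*(3010745 + 284*285) = (4695534 + 81925)*(3010745 + 80940) = 4777459*3091685 = 14770398328415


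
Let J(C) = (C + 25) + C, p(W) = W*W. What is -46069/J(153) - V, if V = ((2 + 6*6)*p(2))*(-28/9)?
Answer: 994115/2979 ≈ 333.71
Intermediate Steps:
p(W) = W²
J(C) = 25 + 2*C (J(C) = (25 + C) + C = 25 + 2*C)
V = -4256/9 (V = ((2 + 6*6)*2²)*(-28/9) = ((2 + 36)*4)*(-28*⅑) = (38*4)*(-28/9) = 152*(-28/9) = -4256/9 ≈ -472.89)
-46069/J(153) - V = -46069/(25 + 2*153) - 1*(-4256/9) = -46069/(25 + 306) + 4256/9 = -46069/331 + 4256/9 = 994115/2979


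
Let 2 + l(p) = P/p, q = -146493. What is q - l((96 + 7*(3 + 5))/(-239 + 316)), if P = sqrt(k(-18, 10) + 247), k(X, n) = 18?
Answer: -146491 - 77*sqrt(265)/152 ≈ -1.4650e+5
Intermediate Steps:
P = sqrt(265) (P = sqrt(18 + 247) = sqrt(265) ≈ 16.279)
l(p) = -2 + sqrt(265)/p
q - l((96 + 7*(3 + 5))/(-239 + 316)) = -146493 - (-2 + sqrt(265)/(((96 + 7*(3 + 5))/(-239 + 316)))) = -146493 - (-2 + sqrt(265)/(((96 + 7*8)/77))) = -146493 - (-2 + sqrt(265)/(((96 + 56)*(1/77)))) = -146493 - (-2 + sqrt(265)/((152*(1/77)))) = -146493 - (-2 + sqrt(265)/(152/77)) = -146493 - (-2 + sqrt(265)*(77/152)) = -146493 - (-2 + 77*sqrt(265)/152) = -146493 + (2 - 77*sqrt(265)/152) = -146491 - 77*sqrt(265)/152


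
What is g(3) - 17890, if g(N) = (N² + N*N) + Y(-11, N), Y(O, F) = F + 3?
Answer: -17866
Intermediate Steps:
Y(O, F) = 3 + F
g(N) = 3 + N + 2*N² (g(N) = (N² + N*N) + (3 + N) = (N² + N²) + (3 + N) = 2*N² + (3 + N) = 3 + N + 2*N²)
g(3) - 17890 = (3 + 3 + 2*3²) - 17890 = (3 + 3 + 2*9) - 17890 = (3 + 3 + 18) - 17890 = 24 - 17890 = -17866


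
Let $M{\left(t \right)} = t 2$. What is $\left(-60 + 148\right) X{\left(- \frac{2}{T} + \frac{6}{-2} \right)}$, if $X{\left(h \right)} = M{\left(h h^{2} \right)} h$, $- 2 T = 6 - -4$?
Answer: $\frac{5026736}{625} \approx 8042.8$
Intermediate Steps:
$T = -5$ ($T = - \frac{6 - -4}{2} = - \frac{6 + 4}{2} = \left(- \frac{1}{2}\right) 10 = -5$)
$M{\left(t \right)} = 2 t$
$X{\left(h \right)} = 2 h^{4}$ ($X{\left(h \right)} = 2 h h^{2} h = 2 h^{3} h = 2 h^{4}$)
$\left(-60 + 148\right) X{\left(- \frac{2}{T} + \frac{6}{-2} \right)} = \left(-60 + 148\right) 2 \left(- \frac{2}{-5} + \frac{6}{-2}\right)^{4} = 88 \cdot 2 \left(\left(-2\right) \left(- \frac{1}{5}\right) + 6 \left(- \frac{1}{2}\right)\right)^{4} = 88 \cdot 2 \left(\frac{2}{5} - 3\right)^{4} = 88 \cdot 2 \left(- \frac{13}{5}\right)^{4} = 88 \cdot 2 \cdot \frac{28561}{625} = 88 \cdot \frac{57122}{625} = \frac{5026736}{625}$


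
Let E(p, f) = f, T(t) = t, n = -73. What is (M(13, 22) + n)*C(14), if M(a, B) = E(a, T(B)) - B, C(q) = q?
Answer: -1022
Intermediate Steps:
M(a, B) = 0 (M(a, B) = B - B = 0)
(M(13, 22) + n)*C(14) = (0 - 73)*14 = -73*14 = -1022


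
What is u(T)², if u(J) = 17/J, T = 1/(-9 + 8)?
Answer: 289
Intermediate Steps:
T = -1 (T = 1/(-1) = -1)
u(T)² = (17/(-1))² = (17*(-1))² = (-17)² = 289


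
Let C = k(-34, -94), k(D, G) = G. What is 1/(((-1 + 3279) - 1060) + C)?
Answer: 1/2124 ≈ 0.00047081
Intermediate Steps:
C = -94
1/(((-1 + 3279) - 1060) + C) = 1/(((-1 + 3279) - 1060) - 94) = 1/((3278 - 1060) - 94) = 1/(2218 - 94) = 1/2124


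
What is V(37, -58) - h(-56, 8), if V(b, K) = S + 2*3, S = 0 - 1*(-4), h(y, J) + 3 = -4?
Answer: 17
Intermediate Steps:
h(y, J) = -7 (h(y, J) = -3 - 4 = -7)
S = 4 (S = 0 + 4 = 4)
V(b, K) = 10 (V(b, K) = 4 + 2*3 = 4 + 6 = 10)
V(37, -58) - h(-56, 8) = 10 - 1*(-7) = 10 + 7 = 17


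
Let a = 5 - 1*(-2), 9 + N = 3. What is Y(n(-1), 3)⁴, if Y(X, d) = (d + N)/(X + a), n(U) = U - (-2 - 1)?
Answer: 1/81 ≈ 0.012346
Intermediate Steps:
N = -6 (N = -9 + 3 = -6)
a = 7 (a = 5 + 2 = 7)
n(U) = 3 + U (n(U) = U - 1*(-3) = U + 3 = 3 + U)
Y(X, d) = (-6 + d)/(7 + X) (Y(X, d) = (d - 6)/(X + 7) = (-6 + d)/(7 + X))
Y(n(-1), 3)⁴ = ((-6 + 3)/(7 + (3 - 1)))⁴ = (-3/(7 + 2))⁴ = (-3/9)⁴ = ((⅑)*(-3))⁴ = (-⅓)⁴ = 1/81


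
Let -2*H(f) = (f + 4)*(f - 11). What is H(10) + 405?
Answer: 412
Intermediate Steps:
H(f) = -(-11 + f)*(4 + f)/2 (H(f) = -(f + 4)*(f - 11)/2 = -(4 + f)*(-11 + f)/2 = -(-11 + f)*(4 + f)/2)
H(10) + 405 = (22 - 1/2*10**2 + (7/2)*10) + 405 = (22 - 1/2*100 + 35) + 405 = (22 - 50 + 35) + 405 = 7 + 405 = 412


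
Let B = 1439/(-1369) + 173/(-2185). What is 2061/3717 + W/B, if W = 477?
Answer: -588507935357/1396374476 ≈ -421.45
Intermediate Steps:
B = -3381052/2991265 (B = 1439*(-1/1369) + 173*(-1/2185) = -1439/1369 - 173/2185 = -3381052/2991265 ≈ -1.1303)
2061/3717 + W/B = 2061/3717 + 477/(-3381052/2991265) = 2061*(1/3717) + 477*(-2991265/3381052) = 229/413 - 1426833405/3381052 = -588507935357/1396374476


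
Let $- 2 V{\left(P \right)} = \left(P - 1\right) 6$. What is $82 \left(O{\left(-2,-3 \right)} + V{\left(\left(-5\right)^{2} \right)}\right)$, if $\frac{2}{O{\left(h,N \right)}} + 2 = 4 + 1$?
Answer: $- \frac{17548}{3} \approx -5849.3$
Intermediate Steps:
$O{\left(h,N \right)} = \frac{2}{3}$ ($O{\left(h,N \right)} = \frac{2}{-2 + \left(4 + 1\right)} = \frac{2}{-2 + 5} = \frac{2}{3}$)
$V{\left(P \right)} = 3 - 3 P$ ($V{\left(P \right)} = - \frac{\left(P - 1\right) 6}{2} = - \frac{\left(-1 + P\right) 6}{2} = - \frac{-6 + 6 P}{2} = 3 - 3 P$)
$82 \left(O{\left(-2,-3 \right)} + V{\left(\left(-5\right)^{2} \right)}\right) = 82 \left(\frac{2}{3} + \left(3 - 3 \left(-5\right)^{2}\right)\right) = 82 \left(\frac{2}{3} + \left(3 - 75\right)\right) = 82 \left(\frac{2}{3} - 72\right) = 82 \left(- \frac{214}{3}\right) = - \frac{17548}{3}$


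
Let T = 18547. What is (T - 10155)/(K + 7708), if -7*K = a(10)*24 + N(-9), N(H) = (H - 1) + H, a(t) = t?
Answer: 58744/53735 ≈ 1.0932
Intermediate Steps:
N(H) = -1 + 2*H (N(H) = (-1 + H) + H = -1 + 2*H)
K = -221/7 (K = -(10*24 + (-1 + 2*(-9)))/7 = -(240 + (-1 - 18))/7 = -(240 - 19)/7 = -⅐*221 = -221/7 ≈ -31.571)
(T - 10155)/(K + 7708) = (18547 - 10155)/(-221/7 + 7708) = 8392/(53735/7) = 8392*(7/53735) = 58744/53735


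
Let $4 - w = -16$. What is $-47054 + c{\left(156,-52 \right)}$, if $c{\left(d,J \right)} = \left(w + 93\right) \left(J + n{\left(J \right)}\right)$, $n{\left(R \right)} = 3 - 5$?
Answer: $-53156$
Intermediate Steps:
$w = 20$ ($w = 4 - -16 = 4 + 16 = 20$)
$n{\left(R \right)} = -2$
$c{\left(d,J \right)} = -226 + 113 J$ ($c{\left(d,J \right)} = \left(20 + 93\right) \left(J - 2\right) = 113 \left(-2 + J\right) = -226 + 113 J$)
$-47054 + c{\left(156,-52 \right)} = -47054 + \left(-226 + 113 \left(-52\right)\right) = -47054 - 6102 = -53156$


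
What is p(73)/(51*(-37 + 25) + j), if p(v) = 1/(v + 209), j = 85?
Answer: -1/148614 ≈ -6.7288e-6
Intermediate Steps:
p(v) = 1/(209 + v)
p(73)/(51*(-37 + 25) + j) = 1/((209 + 73)*(51*(-37 + 25) + 85)) = 1/(282*(51*(-12) + 85)) = 1/(282*(-612 + 85)) = (1/282)/(-527) = (1/282)*(-1/527) = -1/148614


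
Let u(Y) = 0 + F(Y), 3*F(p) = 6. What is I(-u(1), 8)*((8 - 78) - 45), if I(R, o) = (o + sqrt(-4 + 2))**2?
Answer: -7130 - 1840*I*sqrt(2) ≈ -7130.0 - 2602.2*I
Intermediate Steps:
F(p) = 2 (F(p) = (1/3)*6 = 2)
u(Y) = 2 (u(Y) = 0 + 2 = 2)
I(R, o) = (o + I*sqrt(2))**2 (I(R, o) = (o + sqrt(-2))**2 = (o + I*sqrt(2))**2)
I(-u(1), 8)*((8 - 78) - 45) = (8 + I*sqrt(2))**2*((8 - 78) - 45) = (8 + I*sqrt(2))**2*(-70 - 45) = (8 + I*sqrt(2))**2*(-115) = -115*(8 + I*sqrt(2))**2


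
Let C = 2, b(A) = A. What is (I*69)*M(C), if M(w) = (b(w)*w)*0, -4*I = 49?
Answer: 0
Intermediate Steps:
I = -49/4 (I = -¼*49 = -49/4 ≈ -12.250)
M(w) = 0 (M(w) = (w*w)*0 = w²*0 = 0)
(I*69)*M(C) = -49/4*69*0 = -3381/4*0 = 0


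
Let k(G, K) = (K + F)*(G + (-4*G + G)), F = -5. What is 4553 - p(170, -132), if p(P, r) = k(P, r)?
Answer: -42027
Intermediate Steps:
k(G, K) = -2*G*(-5 + K) (k(G, K) = (K - 5)*(G + (-4*G + G)) = (-5 + K)*(G - 3*G) = (-5 + K)*(-2*G) = -2*G*(-5 + K))
p(P, r) = 2*P*(5 - r)
4553 - p(170, -132) = 4553 - 2*170*(5 - 1*(-132)) = 4553 - 2*170*(5 + 132) = 4553 - 2*170*137 = 4553 - 1*46580 = 4553 - 46580 = -42027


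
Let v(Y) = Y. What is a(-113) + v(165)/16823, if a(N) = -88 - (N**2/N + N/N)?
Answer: 403917/16823 ≈ 24.010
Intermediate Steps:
a(N) = -89 - N (a(N) = -88 - (N + 1) = -88 - (1 + N) = -88 + (-1 - N) = -89 - N)
a(-113) + v(165)/16823 = (-89 - 1*(-113)) + 165/16823 = (-89 + 113) + 165*(1/16823) = 24 + 165/16823 = 403917/16823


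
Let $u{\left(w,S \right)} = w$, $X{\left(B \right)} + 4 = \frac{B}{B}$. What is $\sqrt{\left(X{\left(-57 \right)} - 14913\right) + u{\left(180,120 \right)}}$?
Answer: $4 i \sqrt{921} \approx 121.39 i$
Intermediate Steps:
$X{\left(B \right)} = -3$ ($X{\left(B \right)} = -4 + \frac{B}{B} = -4 + 1 = -3$)
$\sqrt{\left(X{\left(-57 \right)} - 14913\right) + u{\left(180,120 \right)}} = \sqrt{\left(-3 - 14913\right) + 180} = \sqrt{-14916 + 180} = \sqrt{-14736} = 4 i \sqrt{921}$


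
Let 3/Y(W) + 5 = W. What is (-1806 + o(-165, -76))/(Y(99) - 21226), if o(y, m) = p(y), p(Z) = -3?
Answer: 170046/1995241 ≈ 0.085226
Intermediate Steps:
Y(W) = 3/(-5 + W)
o(y, m) = -3
(-1806 + o(-165, -76))/(Y(99) - 21226) = (-1806 - 3)/(3/(-5 + 99) - 21226) = -1809/(3/94 - 21226) = -1809/(-1995241/94) = -1809*(-94/1995241) = 170046/1995241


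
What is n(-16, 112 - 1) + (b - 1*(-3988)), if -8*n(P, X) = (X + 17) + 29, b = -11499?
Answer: -60245/8 ≈ -7530.6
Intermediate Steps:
n(P, X) = -23/4 - X/8 (n(P, X) = -((X + 17) + 29)/8 = -((17 + X) + 29)/8 = -(46 + X)/8 = -23/4 - X/8)
n(-16, 112 - 1) + (b - 1*(-3988)) = (-23/4 - (112 - 1)/8) + (-11499 - 1*(-3988)) = (-23/4 - 1/8*111) + (-11499 + 3988) = (-23/4 - 111/8) - 7511 = -157/8 - 7511 = -60245/8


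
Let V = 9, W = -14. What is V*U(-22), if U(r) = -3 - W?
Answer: 99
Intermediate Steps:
U(r) = 11 (U(r) = -3 - 1*(-14) = -3 + 14 = 11)
V*U(-22) = 9*11 = 99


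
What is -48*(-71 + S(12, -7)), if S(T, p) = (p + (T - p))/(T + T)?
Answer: 3384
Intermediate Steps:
S(T, p) = ½ (S(T, p) = T/((2*T)) = T*(1/(2*T)) = ½)
-48*(-71 + S(12, -7)) = -48*(-71 + ½) = -48*(-141/2) = 3384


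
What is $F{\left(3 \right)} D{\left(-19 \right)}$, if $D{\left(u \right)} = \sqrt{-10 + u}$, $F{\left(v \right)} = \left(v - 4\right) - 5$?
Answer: $- 6 i \sqrt{29} \approx - 32.311 i$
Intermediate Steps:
$F{\left(v \right)} = -9 + v$ ($F{\left(v \right)} = \left(-4 + v\right) - 5 = -9 + v$)
$F{\left(3 \right)} D{\left(-19 \right)} = \left(-9 + 3\right) \sqrt{-10 - 19} = - 6 \sqrt{-29} = - 6 i \sqrt{29}$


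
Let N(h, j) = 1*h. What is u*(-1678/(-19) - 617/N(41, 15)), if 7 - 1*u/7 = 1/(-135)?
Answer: 25196710/7011 ≈ 3593.9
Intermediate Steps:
N(h, j) = h
u = 6622/135 (u = 49 - 7/(-135) = 49 - 7*(-1/135) = 49 + 7/135 = 6622/135 ≈ 49.052)
u*(-1678/(-19) - 617/N(41, 15)) = 6622*(-1678/(-19) - 617/41)/135 = 6622*(-1678*(-1/19) - 617*1/41)/135 = 6622*(1678/19 - 617/41)/135 = (6622/135)*(57075/779) = 25196710/7011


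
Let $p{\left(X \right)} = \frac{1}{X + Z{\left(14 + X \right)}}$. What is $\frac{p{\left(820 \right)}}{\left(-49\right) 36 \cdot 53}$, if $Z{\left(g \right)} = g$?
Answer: $- \frac{1}{154635768} \approx -6.4668 \cdot 10^{-9}$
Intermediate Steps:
$p{\left(X \right)} = \frac{1}{14 + 2 X}$ ($p{\left(X \right)} = \frac{1}{X + \left(14 + X\right)} = \frac{1}{14 + 2 X}$)
$\frac{p{\left(820 \right)}}{\left(-49\right) 36 \cdot 53} = \frac{\frac{1}{2} \frac{1}{7 + 820}}{\left(-49\right) 36 \cdot 53} = \frac{\frac{1}{2} \cdot \frac{1}{827}}{\left(-1764\right) 53} = \frac{\frac{1}{2} \cdot \frac{1}{827}}{-93492} = \frac{1}{1654} \left(- \frac{1}{93492}\right) = - \frac{1}{154635768}$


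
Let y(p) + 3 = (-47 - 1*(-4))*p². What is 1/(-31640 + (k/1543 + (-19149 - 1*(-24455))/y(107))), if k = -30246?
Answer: -54259595/1717837771187 ≈ -3.1586e-5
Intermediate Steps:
y(p) = -3 - 43*p² (y(p) = -3 + (-47 - 1*(-4))*p² = -3 + (-47 + 4)*p² = -3 - 43*p²)
1/(-31640 + (k/1543 + (-19149 - 1*(-24455))/y(107))) = 1/(-31640 + (-30246/1543 + (-19149 - 1*(-24455))/(-3 - 43*107²))) = 1/(-31640 + (-30246*1/1543 + (-19149 + 24455)/(-3 - 43*11449))) = 1/(-31640 + (-30246/1543 + 5306/(-3 - 492307))) = 1/(-31640 + (-30246/1543 + 5306/(-492310))) = 1/(-31640 + (-30246/1543 + 5306*(-1/492310))) = 1/(-31640 + (-30246/1543 - 379/35165)) = 1/(-31640 - 1064185387/54259595) = 1/(-1717837771187/54259595) = -54259595/1717837771187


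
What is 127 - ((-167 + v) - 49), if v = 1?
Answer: 342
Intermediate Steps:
127 - ((-167 + v) - 49) = 127 - ((-167 + 1) - 49) = 127 - (-166 - 49) = 127 - 1*(-215) = 127 + 215 = 342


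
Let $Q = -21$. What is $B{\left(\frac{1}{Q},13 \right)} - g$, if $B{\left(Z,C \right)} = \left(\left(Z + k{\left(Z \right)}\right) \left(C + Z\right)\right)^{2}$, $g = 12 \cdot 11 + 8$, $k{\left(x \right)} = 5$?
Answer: $\frac{772983604}{194481} \approx 3974.6$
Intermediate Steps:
$g = 140$ ($g = 132 + 8 = 140$)
$B{\left(Z,C \right)} = \left(5 + Z\right)^{2} \left(C + Z\right)^{2}$ ($B{\left(Z,C \right)} = \left(\left(Z + 5\right) \left(C + Z\right)\right)^{2} = \left(\left(5 + Z\right) \left(C + Z\right)\right)^{2} = \left(5 + Z\right)^{2} \left(C + Z\right)^{2}$)
$B{\left(\frac{1}{Q},13 \right)} - g = \left(5 + \frac{1}{-21}\right)^{2} \left(13 + \frac{1}{-21}\right)^{2} - 140 = \left(5 - \frac{1}{21}\right)^{2} \left(13 - \frac{1}{21}\right)^{2} - 140 = \left(\frac{104}{21}\right)^{2} \left(\frac{272}{21}\right)^{2} - 140 = \frac{10816}{441} \cdot \frac{73984}{441} - 140 = \frac{800210944}{194481} - 140 = \frac{772983604}{194481}$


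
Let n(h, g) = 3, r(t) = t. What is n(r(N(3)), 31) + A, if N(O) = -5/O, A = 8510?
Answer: 8513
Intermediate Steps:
n(r(N(3)), 31) + A = 3 + 8510 = 8513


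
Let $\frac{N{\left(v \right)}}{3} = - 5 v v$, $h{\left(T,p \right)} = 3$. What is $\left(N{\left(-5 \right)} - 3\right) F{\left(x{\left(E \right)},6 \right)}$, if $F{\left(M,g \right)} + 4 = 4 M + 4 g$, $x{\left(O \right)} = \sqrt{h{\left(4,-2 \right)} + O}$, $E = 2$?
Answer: $-7560 - 1512 \sqrt{5} \approx -10941.0$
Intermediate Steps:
$x{\left(O \right)} = \sqrt{3 + O}$
$F{\left(M,g \right)} = -4 + 4 M + 4 g$ ($F{\left(M,g \right)} = -4 + \left(4 M + 4 g\right) = -4 + 4 M + 4 g$)
$N{\left(v \right)} = - 15 v^{2}$ ($N{\left(v \right)} = 3 - 5 v v = 3 \left(- 5 v^{2}\right) = - 15 v^{2}$)
$\left(N{\left(-5 \right)} - 3\right) F{\left(x{\left(E \right)},6 \right)} = \left(- 15 \left(-5\right)^{2} - 3\right) \left(-4 + 4 \sqrt{3 + 2} + 4 \cdot 6\right) = \left(\left(-15\right) 25 - 3\right) \left(-4 + 4 \sqrt{5} + 24\right) = \left(-375 - 3\right) \left(20 + 4 \sqrt{5}\right) = - 378 \left(20 + 4 \sqrt{5}\right) = -7560 - 1512 \sqrt{5}$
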